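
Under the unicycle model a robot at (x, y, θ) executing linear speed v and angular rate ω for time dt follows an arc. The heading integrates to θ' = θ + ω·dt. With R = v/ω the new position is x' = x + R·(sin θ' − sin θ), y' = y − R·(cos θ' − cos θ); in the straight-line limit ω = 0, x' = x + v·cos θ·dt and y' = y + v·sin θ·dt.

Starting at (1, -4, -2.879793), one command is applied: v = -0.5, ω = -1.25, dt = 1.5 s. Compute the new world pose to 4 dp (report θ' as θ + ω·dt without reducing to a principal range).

(1.5032, -4.4033, -4.7548)

θ' = -2.8798 + -1.25·1.5 = -4.7548
R = v/ω = -0.5/-1.25 = 0.4000
x' = 1 + 0.4000·(sin -4.7548 − sin -2.8798) = 1.5032
y' = -4 − 0.4000·(cos -4.7548 − cos -2.8798) = -4.4033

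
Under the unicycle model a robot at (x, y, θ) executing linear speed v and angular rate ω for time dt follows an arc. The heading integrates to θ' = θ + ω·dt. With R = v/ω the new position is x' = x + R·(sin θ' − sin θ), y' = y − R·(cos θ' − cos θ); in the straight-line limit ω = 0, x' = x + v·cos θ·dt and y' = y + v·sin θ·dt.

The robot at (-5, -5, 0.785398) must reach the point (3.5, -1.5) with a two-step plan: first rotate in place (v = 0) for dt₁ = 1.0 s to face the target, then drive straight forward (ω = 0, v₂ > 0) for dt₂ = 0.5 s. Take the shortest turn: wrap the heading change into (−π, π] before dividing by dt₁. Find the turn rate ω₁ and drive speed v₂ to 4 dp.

ω₁ = -0.3948, v₂ = 18.3848

heading to target = atan2(-1.5−-5, 3.5−-5) = 0.3906
Δθ = wrap(0.3906 − 0.7854) = -0.3948; ω₁ = Δθ/dt₁ = -0.3948
distance = √((3.5−-5)² + (-1.5−-5)²) = 9.1924; v₂ = distance/dt₂ = 18.3848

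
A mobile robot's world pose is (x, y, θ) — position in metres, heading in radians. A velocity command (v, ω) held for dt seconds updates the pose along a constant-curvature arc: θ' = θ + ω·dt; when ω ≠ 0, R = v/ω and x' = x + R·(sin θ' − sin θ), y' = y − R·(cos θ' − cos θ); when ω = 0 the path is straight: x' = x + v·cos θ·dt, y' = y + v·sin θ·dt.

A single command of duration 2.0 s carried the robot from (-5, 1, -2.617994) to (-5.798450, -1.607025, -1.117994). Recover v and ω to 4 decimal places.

v = 1.5000, ω = 0.7500

Δθ = -1.117994 − -2.617994 = 1.500000
ω = Δθ/dt = 1.500000/2.0 = 0.7500
R = −Δy/(cos θ' − cos θ) = 2.0000
v = R·ω = 2.0000·0.7500 = 1.5000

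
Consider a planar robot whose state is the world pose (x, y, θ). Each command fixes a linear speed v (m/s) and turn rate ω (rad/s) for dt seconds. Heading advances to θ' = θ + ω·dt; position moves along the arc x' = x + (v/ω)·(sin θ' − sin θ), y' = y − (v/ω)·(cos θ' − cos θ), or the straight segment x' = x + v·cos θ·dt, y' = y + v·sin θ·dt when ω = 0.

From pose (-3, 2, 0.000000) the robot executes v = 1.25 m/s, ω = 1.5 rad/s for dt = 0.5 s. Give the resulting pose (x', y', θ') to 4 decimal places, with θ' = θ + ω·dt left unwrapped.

(-2.4320, 2.2236, 0.7500)

θ' = 0.0000 + 1.5·0.5 = 0.7500
R = v/ω = 1.25/1.5 = 0.8333
x' = -3 + 0.8333·(sin 0.7500 − sin 0.0000) = -2.4320
y' = 2 − 0.8333·(cos 0.7500 − cos 0.0000) = 2.2236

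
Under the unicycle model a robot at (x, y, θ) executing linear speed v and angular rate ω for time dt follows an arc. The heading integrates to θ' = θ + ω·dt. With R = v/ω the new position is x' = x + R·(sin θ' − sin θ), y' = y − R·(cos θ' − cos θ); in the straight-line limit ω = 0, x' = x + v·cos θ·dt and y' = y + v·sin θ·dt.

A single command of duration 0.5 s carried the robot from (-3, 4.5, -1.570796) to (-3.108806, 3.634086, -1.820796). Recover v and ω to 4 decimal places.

Δθ = -1.820796 − -1.570796 = -0.250000
ω = Δθ/dt = -0.250000/0.5 = -0.5000
R = −Δy/(cos θ' − cos θ) = -3.5000
v = R·ω = -3.5000·-0.5000 = 1.7500

v = 1.7500, ω = -0.5000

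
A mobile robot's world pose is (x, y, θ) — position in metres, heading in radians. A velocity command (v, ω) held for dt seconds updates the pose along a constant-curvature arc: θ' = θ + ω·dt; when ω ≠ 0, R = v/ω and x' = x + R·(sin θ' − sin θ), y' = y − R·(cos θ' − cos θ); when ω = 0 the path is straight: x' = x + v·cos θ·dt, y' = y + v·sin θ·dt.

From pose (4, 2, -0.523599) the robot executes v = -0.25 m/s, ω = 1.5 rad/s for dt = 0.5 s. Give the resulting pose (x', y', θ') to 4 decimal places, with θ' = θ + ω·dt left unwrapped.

θ' = -0.5236 + 1.5·0.5 = 0.2264
R = v/ω = -0.25/1.5 = -0.1667
x' = 4 + -0.1667·(sin 0.2264 − sin -0.5236) = 3.8793
y' = 2 − -0.1667·(cos 0.2264 − cos -0.5236) = 2.0181

(3.8793, 2.0181, 0.2264)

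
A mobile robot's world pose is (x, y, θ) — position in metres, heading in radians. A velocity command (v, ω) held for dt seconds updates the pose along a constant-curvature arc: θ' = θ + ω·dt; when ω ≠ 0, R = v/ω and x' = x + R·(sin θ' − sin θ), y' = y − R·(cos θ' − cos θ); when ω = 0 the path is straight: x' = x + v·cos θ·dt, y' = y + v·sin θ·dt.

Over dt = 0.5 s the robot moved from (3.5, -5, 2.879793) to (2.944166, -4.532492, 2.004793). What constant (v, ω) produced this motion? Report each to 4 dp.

v = 1.5000, ω = -1.7500

Δθ = 2.004793 − 2.879793 = -0.875000
ω = Δθ/dt = -0.875000/0.5 = -1.7500
R = Δx/(sin θ' − sin θ) = -0.8571
v = R·ω = -0.8571·-1.7500 = 1.5000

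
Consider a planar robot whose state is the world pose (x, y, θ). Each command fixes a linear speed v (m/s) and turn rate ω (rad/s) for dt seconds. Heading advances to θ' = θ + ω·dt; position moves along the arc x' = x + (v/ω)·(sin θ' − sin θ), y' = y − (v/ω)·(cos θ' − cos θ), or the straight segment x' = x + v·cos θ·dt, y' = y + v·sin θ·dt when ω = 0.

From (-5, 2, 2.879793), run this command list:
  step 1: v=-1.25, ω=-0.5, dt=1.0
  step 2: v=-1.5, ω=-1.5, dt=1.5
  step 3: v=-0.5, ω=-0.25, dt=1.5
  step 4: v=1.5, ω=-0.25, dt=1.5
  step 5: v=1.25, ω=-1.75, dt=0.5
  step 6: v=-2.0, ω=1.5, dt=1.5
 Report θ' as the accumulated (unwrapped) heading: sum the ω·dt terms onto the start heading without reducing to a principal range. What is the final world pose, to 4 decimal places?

step 1: θ'=2.3798 (R=2.5000) → pose (-3.9215, 1.3942, 2.3798)
step 2: θ'=0.1298 (R=1.0000) → pose (-4.4823, -0.3210, 0.1298)
step 3: θ'=-0.2452 (R=2.0000) → pose (-5.2267, -0.2780, -0.2452)
step 4: θ'=-0.6202 (R=-6.0000) → pose (-3.1960, -1.2160, -0.6202)
step 5: θ'=-1.4952 (R=-0.7143) → pose (-2.8989, -1.7433, -1.4952)
step 6: θ'=0.7548 (R=-1.3333) → pose (-5.1419, -0.8728, 0.7548)

(-5.1419, -0.8728, 0.7548)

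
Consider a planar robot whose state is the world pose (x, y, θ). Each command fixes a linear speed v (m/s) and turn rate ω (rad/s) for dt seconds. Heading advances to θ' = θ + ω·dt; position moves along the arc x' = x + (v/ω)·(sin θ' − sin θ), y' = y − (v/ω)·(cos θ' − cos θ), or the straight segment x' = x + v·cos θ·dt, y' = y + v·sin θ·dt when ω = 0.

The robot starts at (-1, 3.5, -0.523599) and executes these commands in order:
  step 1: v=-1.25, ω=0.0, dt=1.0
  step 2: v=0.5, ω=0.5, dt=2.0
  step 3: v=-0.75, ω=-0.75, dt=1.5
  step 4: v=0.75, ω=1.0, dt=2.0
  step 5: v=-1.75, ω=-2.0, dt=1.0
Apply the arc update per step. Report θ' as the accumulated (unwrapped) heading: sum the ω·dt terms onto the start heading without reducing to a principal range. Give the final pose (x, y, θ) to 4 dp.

(-2.3841, 4.1217, -0.6486)

step 1: θ'=-0.5236 (straight) → pose (-2.0825, 4.1250, -0.5236)
step 2: θ'=0.4764 (R=1.0000) → pose (-1.1239, 4.1024, 0.4764)
step 3: θ'=-0.6486 (R=1.0000) → pose (-2.1866, 4.1941, -0.6486)
step 4: θ'=1.3514 (R=0.7500) → pose (-1.0015, 4.6286, 1.3514)
step 5: θ'=-0.6486 (R=0.8750) → pose (-2.3841, 4.1217, -0.6486)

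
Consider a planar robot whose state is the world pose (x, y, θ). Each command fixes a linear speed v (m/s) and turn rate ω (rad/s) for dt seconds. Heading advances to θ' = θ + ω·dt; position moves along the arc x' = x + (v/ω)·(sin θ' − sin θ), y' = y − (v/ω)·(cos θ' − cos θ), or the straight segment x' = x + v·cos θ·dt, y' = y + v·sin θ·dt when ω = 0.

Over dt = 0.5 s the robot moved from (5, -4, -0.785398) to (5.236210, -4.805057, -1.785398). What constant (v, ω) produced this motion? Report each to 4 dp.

Δθ = -1.785398 − -0.785398 = -1.000000
ω = Δθ/dt = -1.000000/0.5 = -2.0000
R = −Δy/(cos θ' − cos θ) = -0.8750
v = R·ω = -0.8750·-2.0000 = 1.7500

v = 1.7500, ω = -2.0000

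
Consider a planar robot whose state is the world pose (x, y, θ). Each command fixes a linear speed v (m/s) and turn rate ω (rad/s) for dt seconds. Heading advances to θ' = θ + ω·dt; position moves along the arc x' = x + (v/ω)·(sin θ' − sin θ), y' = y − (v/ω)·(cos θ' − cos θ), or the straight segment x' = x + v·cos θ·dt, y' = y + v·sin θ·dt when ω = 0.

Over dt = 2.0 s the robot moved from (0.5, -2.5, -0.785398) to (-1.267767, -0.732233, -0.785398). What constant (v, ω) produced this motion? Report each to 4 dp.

Δθ = -0.785398 − -0.785398 = 0.000000
ω = Δθ/dt = 0.000000/2.0 = 0.0000
ω = 0 → v = (Δx·cos θ + Δy·sin θ)/dt = -1.2500

v = -1.2500, ω = 0.0000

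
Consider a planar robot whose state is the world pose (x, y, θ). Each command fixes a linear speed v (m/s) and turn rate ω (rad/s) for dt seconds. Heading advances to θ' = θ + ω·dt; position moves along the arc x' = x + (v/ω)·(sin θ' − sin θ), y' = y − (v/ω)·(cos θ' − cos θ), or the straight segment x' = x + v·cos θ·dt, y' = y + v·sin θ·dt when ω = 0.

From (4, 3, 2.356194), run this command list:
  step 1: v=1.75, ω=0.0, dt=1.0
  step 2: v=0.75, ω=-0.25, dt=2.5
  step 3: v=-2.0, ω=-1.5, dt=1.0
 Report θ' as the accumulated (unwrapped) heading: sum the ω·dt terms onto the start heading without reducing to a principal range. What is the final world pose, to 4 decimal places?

step 1: θ'=2.3562 (straight) → pose (2.7626, 4.2374, 2.3562)
step 2: θ'=1.7312 (R=-3.0000) → pose (1.9224, 5.8796, 1.7312)
step 3: θ'=0.2312 (R=1.3333) → pose (0.9117, 4.3688, 0.2312)

(0.9117, 4.3688, 0.2312)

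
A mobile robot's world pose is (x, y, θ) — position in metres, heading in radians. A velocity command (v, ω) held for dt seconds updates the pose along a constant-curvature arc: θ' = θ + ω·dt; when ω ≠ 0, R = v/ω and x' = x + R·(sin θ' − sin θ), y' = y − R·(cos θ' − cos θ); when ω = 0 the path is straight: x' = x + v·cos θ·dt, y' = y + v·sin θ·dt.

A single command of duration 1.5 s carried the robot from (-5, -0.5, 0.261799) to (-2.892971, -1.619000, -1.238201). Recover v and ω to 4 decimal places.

v = 1.7500, ω = -1.0000

Δθ = -1.238201 − 0.261799 = -1.500000
ω = Δθ/dt = -1.500000/1.5 = -1.0000
R = Δx/(sin θ' − sin θ) = -1.7500
v = R·ω = -1.7500·-1.0000 = 1.7500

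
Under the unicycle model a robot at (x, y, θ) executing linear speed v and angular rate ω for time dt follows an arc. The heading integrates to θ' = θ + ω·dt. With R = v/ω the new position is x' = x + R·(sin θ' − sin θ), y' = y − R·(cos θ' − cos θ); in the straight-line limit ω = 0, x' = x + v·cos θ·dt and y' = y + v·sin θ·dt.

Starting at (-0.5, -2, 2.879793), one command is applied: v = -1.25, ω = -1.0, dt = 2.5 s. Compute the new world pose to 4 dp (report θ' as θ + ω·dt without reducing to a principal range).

(-0.3601, -4.3683, 0.3798)

θ' = 2.8798 + -1.0·2.5 = 0.3798
R = v/ω = -1.25/-1.0 = 1.2500
x' = -0.5 + 1.2500·(sin 0.3798 − sin 2.8798) = -0.3601
y' = -2 − 1.2500·(cos 0.3798 − cos 2.8798) = -4.3683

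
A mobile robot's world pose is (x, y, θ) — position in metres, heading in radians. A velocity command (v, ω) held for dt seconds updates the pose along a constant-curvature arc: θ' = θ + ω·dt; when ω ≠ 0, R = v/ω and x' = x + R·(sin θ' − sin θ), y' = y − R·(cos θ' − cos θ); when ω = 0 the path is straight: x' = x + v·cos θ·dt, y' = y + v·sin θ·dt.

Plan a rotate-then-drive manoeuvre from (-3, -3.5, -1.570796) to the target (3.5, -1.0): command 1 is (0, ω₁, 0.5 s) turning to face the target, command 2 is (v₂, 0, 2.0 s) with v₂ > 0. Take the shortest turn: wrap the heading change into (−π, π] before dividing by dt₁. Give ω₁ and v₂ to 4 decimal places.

heading to target = atan2(-1−-3.5, 3.5−-3) = 0.3672
Δθ = wrap(0.3672 − -1.5708) = 1.9380; ω₁ = Δθ/dt₁ = 3.8759
distance = √((3.5−-3)² + (-1−-3.5)²) = 6.9642; v₂ = distance/dt₂ = 3.4821

ω₁ = 3.8759, v₂ = 3.4821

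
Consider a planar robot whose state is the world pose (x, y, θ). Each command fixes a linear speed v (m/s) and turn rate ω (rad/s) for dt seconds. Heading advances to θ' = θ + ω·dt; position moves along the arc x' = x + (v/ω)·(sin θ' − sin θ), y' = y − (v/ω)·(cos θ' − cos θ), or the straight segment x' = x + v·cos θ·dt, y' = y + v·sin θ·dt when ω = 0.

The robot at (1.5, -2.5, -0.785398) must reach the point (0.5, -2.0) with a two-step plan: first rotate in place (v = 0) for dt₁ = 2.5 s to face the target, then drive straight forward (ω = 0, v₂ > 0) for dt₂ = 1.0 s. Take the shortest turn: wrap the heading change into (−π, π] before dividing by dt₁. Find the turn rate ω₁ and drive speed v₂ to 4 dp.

ω₁ = -1.1279, v₂ = 1.1180

heading to target = atan2(-2−-2.5, 0.5−1.5) = 2.6779
Δθ = wrap(2.6779 − -0.7854) = -2.8198; ω₁ = Δθ/dt₁ = -1.1279
distance = √((0.5−1.5)² + (-2−-2.5)²) = 1.1180; v₂ = distance/dt₂ = 1.1180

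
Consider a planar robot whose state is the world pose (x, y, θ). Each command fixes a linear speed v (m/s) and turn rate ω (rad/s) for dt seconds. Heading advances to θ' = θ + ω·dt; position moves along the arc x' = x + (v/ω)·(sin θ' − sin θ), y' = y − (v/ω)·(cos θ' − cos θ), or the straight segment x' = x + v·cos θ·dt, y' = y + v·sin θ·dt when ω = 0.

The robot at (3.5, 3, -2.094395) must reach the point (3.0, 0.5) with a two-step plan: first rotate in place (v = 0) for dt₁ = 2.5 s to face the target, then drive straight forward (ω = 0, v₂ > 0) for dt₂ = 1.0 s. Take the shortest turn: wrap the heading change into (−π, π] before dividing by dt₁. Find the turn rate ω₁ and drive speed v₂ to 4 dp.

ω₁ = 0.1305, v₂ = 2.5495

heading to target = atan2(0.5−3, 3−3.5) = -1.7682
Δθ = wrap(-1.7682 − -2.0944) = 0.3262; ω₁ = Δθ/dt₁ = 0.1305
distance = √((3−3.5)² + (0.5−3)²) = 2.5495; v₂ = distance/dt₂ = 2.5495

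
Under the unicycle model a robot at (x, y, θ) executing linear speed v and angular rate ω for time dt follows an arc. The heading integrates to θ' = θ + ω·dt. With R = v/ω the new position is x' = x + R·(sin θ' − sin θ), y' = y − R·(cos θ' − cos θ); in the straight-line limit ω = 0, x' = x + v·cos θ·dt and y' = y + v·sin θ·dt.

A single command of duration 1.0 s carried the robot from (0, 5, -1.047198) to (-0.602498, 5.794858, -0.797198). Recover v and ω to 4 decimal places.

v = -1.0000, ω = 0.2500

Δθ = -0.797198 − -1.047198 = 0.250000
ω = Δθ/dt = 0.250000/1.0 = 0.2500
R = −Δy/(cos θ' − cos θ) = -4.0000
v = R·ω = -4.0000·0.2500 = -1.0000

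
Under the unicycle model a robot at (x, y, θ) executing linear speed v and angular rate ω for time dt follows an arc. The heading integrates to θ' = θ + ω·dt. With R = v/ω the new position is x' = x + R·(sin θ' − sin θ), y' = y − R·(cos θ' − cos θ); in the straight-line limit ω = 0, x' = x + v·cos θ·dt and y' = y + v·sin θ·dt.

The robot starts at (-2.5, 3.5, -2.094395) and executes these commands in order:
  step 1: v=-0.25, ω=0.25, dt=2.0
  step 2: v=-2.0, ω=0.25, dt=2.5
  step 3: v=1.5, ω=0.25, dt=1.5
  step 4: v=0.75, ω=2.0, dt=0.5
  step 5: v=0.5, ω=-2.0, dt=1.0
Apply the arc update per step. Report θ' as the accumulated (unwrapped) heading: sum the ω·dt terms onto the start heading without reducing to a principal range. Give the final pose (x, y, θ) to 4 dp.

(-1.4740, 6.8459, -1.5944)

step 1: θ'=-1.5944 (R=-1.0000) → pose (-2.3663, 3.9764, -1.5944)
step 2: θ'=-0.9694 (R=-8.0000) → pose (-3.7677, 8.6916, -0.9694)
step 3: θ'=-0.5944 (R=6.0000) → pose (-2.1805, 7.1154, -0.5944)
step 4: θ'=0.4056 (R=0.3750) → pose (-1.8225, 7.0815, 0.4056)
step 5: θ'=-1.5944 (R=-0.2500) → pose (-1.4740, 6.8459, -1.5944)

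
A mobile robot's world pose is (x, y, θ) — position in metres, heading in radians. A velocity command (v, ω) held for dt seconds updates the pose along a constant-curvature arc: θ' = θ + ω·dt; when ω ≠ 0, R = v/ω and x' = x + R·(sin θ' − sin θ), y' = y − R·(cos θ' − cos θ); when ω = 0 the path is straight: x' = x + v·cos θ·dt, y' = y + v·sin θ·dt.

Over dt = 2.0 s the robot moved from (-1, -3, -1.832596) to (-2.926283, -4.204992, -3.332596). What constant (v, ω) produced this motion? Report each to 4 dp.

v = 1.2500, ω = -0.7500

Δθ = -3.332596 − -1.832596 = -1.500000
ω = Δθ/dt = -1.500000/2.0 = -0.7500
R = Δx/(sin θ' − sin θ) = -1.6667
v = R·ω = -1.6667·-0.7500 = 1.2500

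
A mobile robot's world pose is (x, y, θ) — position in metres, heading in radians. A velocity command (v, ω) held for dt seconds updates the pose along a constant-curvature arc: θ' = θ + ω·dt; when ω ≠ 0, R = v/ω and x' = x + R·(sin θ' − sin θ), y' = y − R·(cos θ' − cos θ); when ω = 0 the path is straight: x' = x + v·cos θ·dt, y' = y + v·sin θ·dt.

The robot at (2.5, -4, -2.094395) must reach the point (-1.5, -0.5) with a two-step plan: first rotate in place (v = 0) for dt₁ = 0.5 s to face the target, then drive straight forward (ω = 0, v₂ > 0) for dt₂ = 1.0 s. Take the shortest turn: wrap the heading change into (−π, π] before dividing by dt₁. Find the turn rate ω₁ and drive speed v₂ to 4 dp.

ω₁ = -3.5321, v₂ = 5.3151

heading to target = atan2(-0.5−-4, -1.5−2.5) = 2.4228
Δθ = wrap(2.4228 − -2.0944) = -1.7660; ω₁ = Δθ/dt₁ = -3.5321
distance = √((-1.5−2.5)² + (-0.5−-4)²) = 5.3151; v₂ = distance/dt₂ = 5.3151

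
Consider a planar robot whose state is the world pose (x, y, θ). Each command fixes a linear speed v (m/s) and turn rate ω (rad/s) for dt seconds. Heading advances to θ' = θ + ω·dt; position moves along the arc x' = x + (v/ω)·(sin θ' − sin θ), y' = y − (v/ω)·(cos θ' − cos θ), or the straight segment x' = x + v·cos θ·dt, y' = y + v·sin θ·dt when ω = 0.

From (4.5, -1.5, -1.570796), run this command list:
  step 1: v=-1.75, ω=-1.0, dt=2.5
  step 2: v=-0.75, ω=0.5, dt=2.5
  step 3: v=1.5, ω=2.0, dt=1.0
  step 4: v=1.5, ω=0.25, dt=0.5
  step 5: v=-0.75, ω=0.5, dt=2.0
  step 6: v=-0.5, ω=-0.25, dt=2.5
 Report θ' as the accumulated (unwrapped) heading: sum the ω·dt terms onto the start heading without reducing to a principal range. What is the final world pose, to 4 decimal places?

(6.9181, -2.4268, -0.3208)

step 1: θ'=-4.0708 (R=1.7500) → pose (7.6520, -0.4527, -4.0708)
step 2: θ'=-2.8208 (R=-1.5000) → pose (9.3267, -0.9784, -2.8208)
step 3: θ'=-0.8208 (R=0.7500) → pose (9.0144, -2.2014, -0.8208)
step 4: θ'=-0.6958 (R=6.0000) → pose (9.5586, -2.7168, -0.6958)
step 5: θ'=0.3042 (R=-1.5000) → pose (8.1478, -2.4370, 0.3042)
step 6: θ'=-0.3208 (R=2.0000) → pose (6.9181, -2.4268, -0.3208)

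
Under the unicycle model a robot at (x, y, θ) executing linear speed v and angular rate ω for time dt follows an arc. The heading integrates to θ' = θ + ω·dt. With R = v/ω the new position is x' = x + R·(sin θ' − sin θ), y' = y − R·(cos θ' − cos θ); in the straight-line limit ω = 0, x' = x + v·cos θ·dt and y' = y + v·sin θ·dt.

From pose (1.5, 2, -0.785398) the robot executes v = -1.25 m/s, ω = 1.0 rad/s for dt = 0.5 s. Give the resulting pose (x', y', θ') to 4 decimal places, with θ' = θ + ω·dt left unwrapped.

θ' = -0.7854 + 1.0·0.5 = -0.2854
R = v/ω = -1.25/1.0 = -1.2500
x' = 1.5 + -1.2500·(sin -0.2854 − sin -0.7854) = 0.9680
y' = 2 − -1.2500·(cos -0.2854 − cos -0.7854) = 2.3156

(0.9680, 2.3156, -0.2854)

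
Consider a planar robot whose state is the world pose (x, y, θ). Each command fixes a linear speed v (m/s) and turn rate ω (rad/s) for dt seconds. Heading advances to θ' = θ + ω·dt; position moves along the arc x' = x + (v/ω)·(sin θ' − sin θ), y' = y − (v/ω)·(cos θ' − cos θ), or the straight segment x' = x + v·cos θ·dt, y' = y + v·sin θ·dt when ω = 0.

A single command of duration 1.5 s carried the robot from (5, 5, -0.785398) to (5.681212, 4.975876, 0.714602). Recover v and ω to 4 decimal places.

Δθ = 0.714602 − -0.785398 = 1.500000
ω = Δθ/dt = 1.500000/1.5 = 1.0000
R = Δx/(sin θ' − sin θ) = 0.5000
v = R·ω = 0.5000·1.0000 = 0.5000

v = 0.5000, ω = 1.0000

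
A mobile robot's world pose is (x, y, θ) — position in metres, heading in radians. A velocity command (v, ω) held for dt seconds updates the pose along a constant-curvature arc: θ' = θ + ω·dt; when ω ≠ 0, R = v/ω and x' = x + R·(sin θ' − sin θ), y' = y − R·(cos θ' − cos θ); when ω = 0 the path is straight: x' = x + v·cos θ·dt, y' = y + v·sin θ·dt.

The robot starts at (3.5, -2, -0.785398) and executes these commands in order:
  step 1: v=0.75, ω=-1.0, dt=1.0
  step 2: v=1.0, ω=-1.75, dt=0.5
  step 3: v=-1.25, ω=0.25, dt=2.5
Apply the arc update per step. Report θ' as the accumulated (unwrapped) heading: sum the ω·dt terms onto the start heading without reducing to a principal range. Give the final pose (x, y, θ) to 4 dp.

(5.5644, -0.8830, -2.0354)

step 1: θ'=-1.7854 (R=-0.7500) → pose (3.7025, -2.6900, -1.7854)
step 2: θ'=-2.6604 (R=-0.5714) → pose (3.4086, -3.0749, -2.6604)
step 3: θ'=-2.0354 (R=-5.0000) → pose (5.5644, -0.8830, -2.0354)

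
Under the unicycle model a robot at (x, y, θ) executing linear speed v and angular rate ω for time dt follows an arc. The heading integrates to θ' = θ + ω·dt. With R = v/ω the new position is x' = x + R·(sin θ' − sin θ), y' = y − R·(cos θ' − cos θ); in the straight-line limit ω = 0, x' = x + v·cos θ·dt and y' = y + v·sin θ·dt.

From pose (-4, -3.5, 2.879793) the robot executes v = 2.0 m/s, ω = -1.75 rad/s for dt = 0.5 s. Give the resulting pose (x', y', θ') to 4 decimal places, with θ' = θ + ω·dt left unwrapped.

(-4.7411, -2.8767, 2.0048)

θ' = 2.8798 + -1.75·0.5 = 2.0048
R = v/ω = 2.0/-1.75 = -1.1429
x' = -4 + -1.1429·(sin 2.0048 − sin 2.8798) = -4.7411
y' = -3.5 − -1.1429·(cos 2.0048 − cos 2.8798) = -2.8767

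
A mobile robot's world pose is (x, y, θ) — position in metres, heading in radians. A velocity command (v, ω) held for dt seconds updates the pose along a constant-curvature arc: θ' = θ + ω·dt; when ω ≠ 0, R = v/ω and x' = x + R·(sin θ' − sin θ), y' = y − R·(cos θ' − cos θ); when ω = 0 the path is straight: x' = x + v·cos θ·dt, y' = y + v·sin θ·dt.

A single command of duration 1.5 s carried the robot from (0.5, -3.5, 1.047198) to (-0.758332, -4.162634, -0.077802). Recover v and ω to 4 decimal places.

Δθ = -0.077802 − 1.047198 = -1.125000
ω = Δθ/dt = -1.125000/1.5 = -0.7500
R = Δx/(sin θ' − sin θ) = 1.3333
v = R·ω = 1.3333·-0.7500 = -1.0000

v = -1.0000, ω = -0.7500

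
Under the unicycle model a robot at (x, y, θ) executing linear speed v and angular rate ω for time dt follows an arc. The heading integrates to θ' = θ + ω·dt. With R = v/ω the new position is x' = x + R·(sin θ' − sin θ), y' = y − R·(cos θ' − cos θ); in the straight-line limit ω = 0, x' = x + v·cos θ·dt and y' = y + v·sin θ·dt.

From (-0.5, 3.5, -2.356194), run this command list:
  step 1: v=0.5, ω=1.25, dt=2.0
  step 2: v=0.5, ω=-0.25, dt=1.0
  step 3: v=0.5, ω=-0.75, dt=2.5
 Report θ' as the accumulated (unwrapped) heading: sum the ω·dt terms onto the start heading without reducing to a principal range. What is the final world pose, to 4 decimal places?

step 1: θ'=0.1438 (R=0.4000) → pose (-0.1598, 2.8213, 0.1438)
step 2: θ'=-0.1062 (R=-2.0000) → pose (0.3388, 2.8307, -0.1062)
step 3: θ'=-1.9812 (R=-0.6667) → pose (0.8794, 1.9018, -1.9812)

(0.8794, 1.9018, -1.9812)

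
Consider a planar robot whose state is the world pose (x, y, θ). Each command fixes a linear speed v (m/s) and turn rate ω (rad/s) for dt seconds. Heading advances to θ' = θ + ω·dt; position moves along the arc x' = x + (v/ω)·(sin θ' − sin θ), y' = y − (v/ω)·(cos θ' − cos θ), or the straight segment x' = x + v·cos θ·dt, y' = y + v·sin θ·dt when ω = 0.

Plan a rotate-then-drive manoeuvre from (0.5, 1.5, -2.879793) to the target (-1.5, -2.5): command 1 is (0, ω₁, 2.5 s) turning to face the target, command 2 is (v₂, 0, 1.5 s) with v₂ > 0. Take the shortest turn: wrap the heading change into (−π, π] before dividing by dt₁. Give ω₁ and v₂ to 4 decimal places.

ω₁ = 0.3381, v₂ = 2.9814

heading to target = atan2(-2.5−1.5, -1.5−0.5) = -2.0344
Δθ = wrap(-2.0344 − -2.8798) = 0.8453; ω₁ = Δθ/dt₁ = 0.3381
distance = √((-1.5−0.5)² + (-2.5−1.5)²) = 4.4721; v₂ = distance/dt₂ = 2.9814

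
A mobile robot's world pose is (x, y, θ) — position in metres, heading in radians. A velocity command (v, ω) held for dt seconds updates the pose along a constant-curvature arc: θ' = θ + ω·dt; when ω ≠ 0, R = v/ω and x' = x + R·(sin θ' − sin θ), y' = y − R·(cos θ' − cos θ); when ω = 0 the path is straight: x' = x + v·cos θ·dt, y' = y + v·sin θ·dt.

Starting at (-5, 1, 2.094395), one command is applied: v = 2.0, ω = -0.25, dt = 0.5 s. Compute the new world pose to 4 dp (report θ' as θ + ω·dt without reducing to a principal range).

θ' = 2.0944 + -0.25·0.5 = 1.9694
R = v/ω = 2.0/-0.25 = -8.0000
x' = -5 + -8.0000·(sin 1.9694 − sin 2.0944) = -5.4446
y' = 1 − -8.0000·(cos 1.9694 − cos 2.0944) = 1.8950

(-5.4446, 1.8950, 1.9694)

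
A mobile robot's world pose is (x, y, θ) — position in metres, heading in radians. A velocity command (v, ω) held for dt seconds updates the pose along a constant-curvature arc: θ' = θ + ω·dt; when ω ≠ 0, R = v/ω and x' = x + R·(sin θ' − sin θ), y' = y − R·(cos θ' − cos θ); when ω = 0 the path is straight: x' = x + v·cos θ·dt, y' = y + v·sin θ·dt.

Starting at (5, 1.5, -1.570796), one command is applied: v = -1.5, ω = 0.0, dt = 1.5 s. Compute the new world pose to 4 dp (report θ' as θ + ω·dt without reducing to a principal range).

θ' = -1.5708 + 0.0·1.5 = -1.5708
ω = 0 → straight: x' = 5 + -1.5·cos(-1.5708)·1.5 = 5.0000
y' = 1.5 + -1.5·sin(-1.5708)·1.5 = 3.7500

(5.0000, 3.7500, -1.5708)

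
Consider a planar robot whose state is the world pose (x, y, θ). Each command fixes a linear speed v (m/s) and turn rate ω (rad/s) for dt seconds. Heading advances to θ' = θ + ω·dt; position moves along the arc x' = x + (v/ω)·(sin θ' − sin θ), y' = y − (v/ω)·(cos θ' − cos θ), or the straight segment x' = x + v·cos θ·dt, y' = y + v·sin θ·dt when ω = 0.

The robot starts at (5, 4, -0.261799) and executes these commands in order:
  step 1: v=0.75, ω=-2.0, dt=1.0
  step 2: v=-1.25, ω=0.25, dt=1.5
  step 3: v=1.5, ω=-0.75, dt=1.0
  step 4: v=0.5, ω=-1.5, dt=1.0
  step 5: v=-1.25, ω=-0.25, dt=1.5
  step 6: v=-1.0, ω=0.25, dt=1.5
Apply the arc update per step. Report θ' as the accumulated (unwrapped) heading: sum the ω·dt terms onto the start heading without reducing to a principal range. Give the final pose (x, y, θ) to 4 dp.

(5.9865, 0.9071, -4.1368)

step 1: θ'=-2.2618 (R=-0.3750) → pose (5.1919, 3.3988, -2.2618)
step 2: θ'=-1.8868 (R=-5.0000) → pose (6.0913, 5.0315, -1.8868)
step 3: θ'=-2.6368 (R=-2.0000) → pose (5.1576, 3.9025, -2.6368)
step 4: θ'=-4.1368 (R=-0.3333) → pose (4.7168, 4.0128, -4.1368)
step 5: θ'=-4.5118 (R=5.0000) → pose (5.4222, 2.2874, -4.5118)
step 6: θ'=-4.1368 (R=-4.0000) → pose (5.9865, 0.9071, -4.1368)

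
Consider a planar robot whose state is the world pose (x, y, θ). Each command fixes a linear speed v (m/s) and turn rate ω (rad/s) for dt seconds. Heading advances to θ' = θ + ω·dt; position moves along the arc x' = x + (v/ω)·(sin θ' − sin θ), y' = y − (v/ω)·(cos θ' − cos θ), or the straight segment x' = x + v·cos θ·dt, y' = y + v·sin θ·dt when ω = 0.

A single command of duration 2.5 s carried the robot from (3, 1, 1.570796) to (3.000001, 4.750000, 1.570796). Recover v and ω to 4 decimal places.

Δθ = 1.570796 − 1.570796 = 0.000000
ω = Δθ/dt = 0.000000/2.5 = 0.0000
ω = 0 → v = (Δx·cos θ + Δy·sin θ)/dt = 1.5000

v = 1.5000, ω = 0.0000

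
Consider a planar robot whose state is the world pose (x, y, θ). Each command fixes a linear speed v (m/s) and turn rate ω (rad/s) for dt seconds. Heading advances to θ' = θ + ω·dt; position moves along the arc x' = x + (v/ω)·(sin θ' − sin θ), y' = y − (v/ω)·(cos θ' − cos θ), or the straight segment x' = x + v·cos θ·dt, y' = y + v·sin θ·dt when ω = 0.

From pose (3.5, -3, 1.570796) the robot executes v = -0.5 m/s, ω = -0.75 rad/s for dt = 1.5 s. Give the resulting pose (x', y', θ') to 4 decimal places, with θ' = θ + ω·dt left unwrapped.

(3.1208, -3.6015, 0.4458)

θ' = 1.5708 + -0.75·1.5 = 0.4458
R = v/ω = -0.5/-0.75 = 0.6667
x' = 3.5 + 0.6667·(sin 0.4458 − sin 1.5708) = 3.1208
y' = -3 − 0.6667·(cos 0.4458 − cos 1.5708) = -3.6015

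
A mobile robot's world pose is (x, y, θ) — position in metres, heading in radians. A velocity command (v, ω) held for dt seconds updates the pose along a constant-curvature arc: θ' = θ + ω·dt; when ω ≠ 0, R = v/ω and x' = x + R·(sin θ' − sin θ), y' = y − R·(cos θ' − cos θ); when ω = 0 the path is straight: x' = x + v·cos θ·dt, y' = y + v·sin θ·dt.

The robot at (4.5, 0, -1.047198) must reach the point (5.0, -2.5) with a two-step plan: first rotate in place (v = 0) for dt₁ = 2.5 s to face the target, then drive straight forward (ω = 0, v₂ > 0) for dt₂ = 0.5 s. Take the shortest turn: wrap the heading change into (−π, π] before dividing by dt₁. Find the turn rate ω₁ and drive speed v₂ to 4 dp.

ω₁ = -0.1305, v₂ = 5.0990

heading to target = atan2(-2.5−0, 5−4.5) = -1.3734
Δθ = wrap(-1.3734 − -1.0472) = -0.3262; ω₁ = Δθ/dt₁ = -0.1305
distance = √((5−4.5)² + (-2.5−0)²) = 2.5495; v₂ = distance/dt₂ = 5.0990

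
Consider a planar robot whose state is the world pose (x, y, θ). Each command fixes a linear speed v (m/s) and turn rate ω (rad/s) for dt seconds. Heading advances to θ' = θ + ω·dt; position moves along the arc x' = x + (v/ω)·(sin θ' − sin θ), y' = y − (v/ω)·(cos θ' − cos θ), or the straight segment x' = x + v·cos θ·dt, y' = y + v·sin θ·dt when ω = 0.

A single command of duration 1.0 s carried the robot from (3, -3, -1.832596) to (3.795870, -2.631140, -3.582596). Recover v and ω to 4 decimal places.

v = -1.0000, ω = -1.7500

Δθ = -3.582596 − -1.832596 = -1.750000
ω = Δθ/dt = -1.750000/1.0 = -1.7500
R = Δx/(sin θ' − sin θ) = 0.5714
v = R·ω = 0.5714·-1.7500 = -1.0000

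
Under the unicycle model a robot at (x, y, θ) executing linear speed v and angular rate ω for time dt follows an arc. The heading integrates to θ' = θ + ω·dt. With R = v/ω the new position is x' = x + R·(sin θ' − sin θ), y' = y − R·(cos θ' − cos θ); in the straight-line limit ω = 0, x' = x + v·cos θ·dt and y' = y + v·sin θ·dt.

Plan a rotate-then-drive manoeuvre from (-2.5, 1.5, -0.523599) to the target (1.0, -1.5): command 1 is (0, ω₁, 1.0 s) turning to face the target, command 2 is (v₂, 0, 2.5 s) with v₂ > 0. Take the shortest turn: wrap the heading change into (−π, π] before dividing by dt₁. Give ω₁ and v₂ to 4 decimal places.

ω₁ = -0.1850, v₂ = 1.8439

heading to target = atan2(-1.5−1.5, 1−-2.5) = -0.7086
Δθ = wrap(-0.7086 − -0.5236) = -0.1850; ω₁ = Δθ/dt₁ = -0.1850
distance = √((1−-2.5)² + (-1.5−1.5)²) = 4.6098; v₂ = distance/dt₂ = 1.8439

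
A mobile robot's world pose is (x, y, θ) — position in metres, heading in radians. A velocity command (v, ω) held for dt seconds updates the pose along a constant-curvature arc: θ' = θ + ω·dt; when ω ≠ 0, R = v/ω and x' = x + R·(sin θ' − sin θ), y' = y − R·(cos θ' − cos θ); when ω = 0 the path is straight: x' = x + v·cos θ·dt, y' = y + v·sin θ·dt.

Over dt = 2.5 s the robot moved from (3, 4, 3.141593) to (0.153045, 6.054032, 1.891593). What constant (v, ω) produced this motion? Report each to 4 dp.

Δθ = 1.891593 − 3.141593 = -1.250000
ω = Δθ/dt = -1.250000/2.5 = -0.5000
R = Δx/(sin θ' − sin θ) = -3.0000
v = R·ω = -3.0000·-0.5000 = 1.5000

v = 1.5000, ω = -0.5000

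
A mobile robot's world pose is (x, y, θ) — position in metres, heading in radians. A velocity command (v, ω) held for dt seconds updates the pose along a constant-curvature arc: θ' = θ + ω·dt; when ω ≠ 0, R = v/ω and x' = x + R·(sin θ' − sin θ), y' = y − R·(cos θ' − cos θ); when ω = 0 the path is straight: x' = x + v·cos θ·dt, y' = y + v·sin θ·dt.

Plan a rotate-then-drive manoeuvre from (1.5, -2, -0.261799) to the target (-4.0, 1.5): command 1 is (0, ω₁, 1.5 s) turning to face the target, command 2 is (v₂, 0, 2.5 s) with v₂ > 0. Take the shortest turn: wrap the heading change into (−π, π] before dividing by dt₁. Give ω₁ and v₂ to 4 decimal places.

ω₁ = 1.8911, v₂ = 2.6077

heading to target = atan2(1.5−-2, -4−1.5) = 2.5749
Δθ = wrap(2.5749 − -0.2618) = 2.8367; ω₁ = Δθ/dt₁ = 1.8911
distance = √((-4−1.5)² + (1.5−-2)²) = 6.5192; v₂ = distance/dt₂ = 2.6077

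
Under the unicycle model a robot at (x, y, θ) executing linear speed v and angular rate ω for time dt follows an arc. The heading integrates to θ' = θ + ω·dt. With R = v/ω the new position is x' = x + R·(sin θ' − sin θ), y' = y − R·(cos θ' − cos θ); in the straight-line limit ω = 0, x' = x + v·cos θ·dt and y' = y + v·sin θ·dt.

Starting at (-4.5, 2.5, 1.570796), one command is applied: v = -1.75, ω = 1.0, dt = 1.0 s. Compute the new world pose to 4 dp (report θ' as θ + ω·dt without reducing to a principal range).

θ' = 1.5708 + 1.0·1.0 = 2.5708
R = v/ω = -1.75/1.0 = -1.7500
x' = -4.5 + -1.7500·(sin 2.5708 − sin 1.5708) = -3.6955
y' = 2.5 − -1.7500·(cos 2.5708 − cos 1.5708) = 1.0274

(-3.6955, 1.0274, 2.5708)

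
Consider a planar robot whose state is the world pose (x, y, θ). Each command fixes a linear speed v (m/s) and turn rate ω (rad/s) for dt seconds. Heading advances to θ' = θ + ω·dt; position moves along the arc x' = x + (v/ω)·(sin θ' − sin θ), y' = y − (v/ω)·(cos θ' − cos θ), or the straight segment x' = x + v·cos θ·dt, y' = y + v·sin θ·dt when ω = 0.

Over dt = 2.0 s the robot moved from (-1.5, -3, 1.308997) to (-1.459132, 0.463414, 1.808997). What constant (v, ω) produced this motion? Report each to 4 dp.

Δθ = 1.808997 − 1.308997 = 0.500000
ω = Δθ/dt = 0.500000/2.0 = 0.2500
R = −Δy/(cos θ' − cos θ) = 7.0000
v = R·ω = 7.0000·0.2500 = 1.7500

v = 1.7500, ω = 0.2500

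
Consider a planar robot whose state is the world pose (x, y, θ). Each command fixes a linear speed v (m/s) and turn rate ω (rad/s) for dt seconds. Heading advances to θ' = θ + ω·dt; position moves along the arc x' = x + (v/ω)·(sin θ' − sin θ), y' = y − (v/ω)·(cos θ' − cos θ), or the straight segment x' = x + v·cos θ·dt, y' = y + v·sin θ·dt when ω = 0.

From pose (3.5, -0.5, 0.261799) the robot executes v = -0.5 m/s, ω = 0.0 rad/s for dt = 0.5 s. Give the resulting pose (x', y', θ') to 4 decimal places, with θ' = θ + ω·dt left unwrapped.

(3.2585, -0.5647, 0.2618)

θ' = 0.2618 + 0.0·0.5 = 0.2618
ω = 0 → straight: x' = 3.5 + -0.5·cos(0.2618)·0.5 = 3.2585
y' = -0.5 + -0.5·sin(0.2618)·0.5 = -0.5647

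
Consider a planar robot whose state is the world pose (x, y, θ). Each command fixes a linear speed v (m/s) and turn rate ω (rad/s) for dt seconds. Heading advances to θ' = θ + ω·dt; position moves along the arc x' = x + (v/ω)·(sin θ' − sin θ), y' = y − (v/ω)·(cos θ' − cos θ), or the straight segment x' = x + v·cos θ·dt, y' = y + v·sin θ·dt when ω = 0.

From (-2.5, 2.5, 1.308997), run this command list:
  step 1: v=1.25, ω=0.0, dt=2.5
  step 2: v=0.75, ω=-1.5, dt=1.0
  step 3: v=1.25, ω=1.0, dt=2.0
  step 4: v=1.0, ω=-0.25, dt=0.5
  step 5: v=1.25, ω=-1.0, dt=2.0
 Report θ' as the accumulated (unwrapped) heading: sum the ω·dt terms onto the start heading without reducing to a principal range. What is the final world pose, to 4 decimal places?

step 1: θ'=1.3090 (straight) → pose (-1.6912, 5.5185, 1.3090)
step 2: θ'=-0.1910 (R=-0.5000) → pose (-1.1133, 5.8800, -0.1910)
step 3: θ'=1.8090 (R=1.2500) → pose (0.3387, 7.4022, 1.8090)
step 4: θ'=1.6840 (R=-4.0000) → pose (0.2514, 7.8942, 1.6840)
step 5: θ'=-0.3160 (R=-1.2500) → pose (1.8818, 9.2235, -0.3160)

(1.8818, 9.2235, -0.3160)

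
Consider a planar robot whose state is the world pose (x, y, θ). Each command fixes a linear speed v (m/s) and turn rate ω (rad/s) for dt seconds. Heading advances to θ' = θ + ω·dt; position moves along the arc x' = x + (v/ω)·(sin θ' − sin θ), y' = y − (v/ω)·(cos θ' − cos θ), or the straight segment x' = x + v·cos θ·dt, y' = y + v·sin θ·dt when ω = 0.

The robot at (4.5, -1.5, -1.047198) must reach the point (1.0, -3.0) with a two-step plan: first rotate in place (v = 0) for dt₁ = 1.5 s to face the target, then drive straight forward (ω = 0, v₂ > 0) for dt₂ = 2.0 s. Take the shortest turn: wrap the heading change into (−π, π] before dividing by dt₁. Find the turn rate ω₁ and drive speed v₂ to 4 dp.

ω₁ = -1.1263, v₂ = 1.9039

heading to target = atan2(-3−-1.5, 1−4.5) = -2.7367
Δθ = wrap(-2.7367 − -1.0472) = -1.6895; ω₁ = Δθ/dt₁ = -1.1263
distance = √((1−4.5)² + (-3−-1.5)²) = 3.8079; v₂ = distance/dt₂ = 1.9039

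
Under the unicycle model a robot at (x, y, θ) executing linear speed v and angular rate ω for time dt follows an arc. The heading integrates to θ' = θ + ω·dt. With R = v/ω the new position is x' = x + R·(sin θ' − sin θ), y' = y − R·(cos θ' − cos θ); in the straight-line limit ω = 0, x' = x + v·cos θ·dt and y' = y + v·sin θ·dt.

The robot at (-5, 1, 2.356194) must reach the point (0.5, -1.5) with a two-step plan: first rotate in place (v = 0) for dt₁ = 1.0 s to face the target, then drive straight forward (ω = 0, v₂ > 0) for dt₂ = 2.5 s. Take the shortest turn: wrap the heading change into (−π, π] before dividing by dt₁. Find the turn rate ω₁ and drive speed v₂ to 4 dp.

ω₁ = -2.7828, v₂ = 2.4166

heading to target = atan2(-1.5−1, 0.5−-5) = -0.4266
Δθ = wrap(-0.4266 − 2.3562) = -2.7828; ω₁ = Δθ/dt₁ = -2.7828
distance = √((0.5−-5)² + (-1.5−1)²) = 6.0415; v₂ = distance/dt₂ = 2.4166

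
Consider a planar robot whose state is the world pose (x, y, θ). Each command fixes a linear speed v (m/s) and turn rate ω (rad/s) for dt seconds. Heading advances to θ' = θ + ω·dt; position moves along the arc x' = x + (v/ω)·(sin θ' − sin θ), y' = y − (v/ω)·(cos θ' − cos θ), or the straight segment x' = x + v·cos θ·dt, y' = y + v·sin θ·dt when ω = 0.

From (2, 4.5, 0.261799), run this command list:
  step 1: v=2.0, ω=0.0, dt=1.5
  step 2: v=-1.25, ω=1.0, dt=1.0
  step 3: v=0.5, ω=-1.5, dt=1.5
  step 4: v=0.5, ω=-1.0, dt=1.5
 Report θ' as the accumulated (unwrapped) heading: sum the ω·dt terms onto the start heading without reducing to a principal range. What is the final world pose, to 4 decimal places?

(4.5128, 3.8591, -2.4882)

step 1: θ'=0.2618 (straight) → pose (4.8978, 5.2765, 0.2618)
step 2: θ'=1.2618 (R=-1.2500) → pose (4.0305, 4.4492, 1.2618)
step 3: θ'=-0.9882 (R=-0.3333) → pose (4.6264, 4.5312, -0.9882)
step 4: θ'=-2.4882 (R=-0.5000) → pose (4.5128, 3.8591, -2.4882)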